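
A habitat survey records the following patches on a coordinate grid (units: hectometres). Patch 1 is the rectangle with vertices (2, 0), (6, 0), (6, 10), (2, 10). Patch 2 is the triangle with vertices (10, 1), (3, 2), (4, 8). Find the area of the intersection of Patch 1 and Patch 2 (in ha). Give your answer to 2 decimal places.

The intersection is the polygon with vertices (6,1.571), (3,2), (4,8), (6,5.667).
By the shoelace formula its area is 13.31.

13.31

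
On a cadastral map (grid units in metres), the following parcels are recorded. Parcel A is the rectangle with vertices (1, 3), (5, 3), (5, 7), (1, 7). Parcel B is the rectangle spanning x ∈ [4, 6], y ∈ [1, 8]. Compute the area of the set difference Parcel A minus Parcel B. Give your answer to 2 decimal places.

|Parcel A∩Parcel B|: x∈[4,5], y∈[3,7] → 1·4 = 4.
|Parcel A| = 16.
|Parcel A ∖ Parcel B| = |Parcel A| − |Parcel A∩Parcel B| = 16 − 4 = 12.00.

12.00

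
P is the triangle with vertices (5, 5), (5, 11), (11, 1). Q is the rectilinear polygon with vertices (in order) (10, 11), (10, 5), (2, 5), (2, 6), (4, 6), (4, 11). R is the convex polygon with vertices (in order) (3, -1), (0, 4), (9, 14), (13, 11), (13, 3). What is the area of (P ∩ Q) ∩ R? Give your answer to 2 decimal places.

The region (P ∩ Q) ∩ R is the polygon with vertices (8.6,5), (5,5), (5,9.556), (5.52,10.133).
By the shoelace formula its area is 10.42.

10.42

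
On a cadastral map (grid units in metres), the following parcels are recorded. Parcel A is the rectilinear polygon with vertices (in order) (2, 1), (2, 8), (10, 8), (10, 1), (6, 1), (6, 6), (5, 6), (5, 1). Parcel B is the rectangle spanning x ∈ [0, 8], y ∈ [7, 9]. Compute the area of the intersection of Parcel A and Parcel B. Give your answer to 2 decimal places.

The intersection is the polygon with vertices (2,8), (8,8), (8,7), (2,7).
By the shoelace formula its area is 6.00.

6.00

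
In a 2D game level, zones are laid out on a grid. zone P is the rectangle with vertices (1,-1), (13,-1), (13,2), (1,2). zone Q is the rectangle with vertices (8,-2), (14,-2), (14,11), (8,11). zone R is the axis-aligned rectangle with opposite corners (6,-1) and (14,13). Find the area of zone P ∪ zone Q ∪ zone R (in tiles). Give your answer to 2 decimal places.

133.00

By inclusion–exclusion:
Individual areas: |zone P| = 36, |zone Q| = 78, |zone R| = 112.
|zone P∩zone Q|: x∈[8,13], y∈[-1,2] → 5·3 = 15.
|zone P∩zone R|: x∈[6,13], y∈[-1,2] → 7·3 = 21.
|zone Q∩zone R|: x∈[8,14], y∈[-1,11] → 6·12 = 72.
|zone P∩zone Q∩zone R| = 15.
|zone P ∪ zone Q ∪ zone R| = 226 − 108 + 15 = 133.00.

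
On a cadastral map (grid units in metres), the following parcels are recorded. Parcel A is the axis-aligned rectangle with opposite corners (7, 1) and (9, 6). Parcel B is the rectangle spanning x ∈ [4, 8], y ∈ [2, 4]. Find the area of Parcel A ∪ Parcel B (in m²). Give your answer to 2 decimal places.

16.00

By inclusion–exclusion:
Individual areas: |Parcel A| = 10, |Parcel B| = 8.
|Parcel A∩Parcel B|: x∈[7,8], y∈[2,4] → 1·2 = 2.
|Parcel A ∪ Parcel B| = 18 − 2 = 16.00.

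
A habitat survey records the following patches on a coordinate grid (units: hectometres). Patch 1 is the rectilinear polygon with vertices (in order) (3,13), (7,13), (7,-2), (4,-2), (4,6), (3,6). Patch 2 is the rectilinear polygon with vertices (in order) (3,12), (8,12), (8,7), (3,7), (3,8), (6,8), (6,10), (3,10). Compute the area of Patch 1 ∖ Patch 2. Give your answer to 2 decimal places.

38.00

|Patch 1| = 52, |Patch 1∩Patch 2| = 14.
|Patch 1 ∖ Patch 2| = |Patch 1| − |Patch 1∩Patch 2| = 52 − 14 = 38.00.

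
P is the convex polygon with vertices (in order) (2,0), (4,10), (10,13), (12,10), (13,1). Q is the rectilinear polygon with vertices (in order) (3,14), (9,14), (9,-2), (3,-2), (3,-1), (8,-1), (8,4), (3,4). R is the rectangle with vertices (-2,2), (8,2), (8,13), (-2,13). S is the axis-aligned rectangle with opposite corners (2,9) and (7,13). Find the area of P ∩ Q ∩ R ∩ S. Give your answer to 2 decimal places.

The intersection is the polygon with vertices (4,10), (7,11.5), (7,9), (3.8,9).
By the shoelace formula its area is 5.35.

5.35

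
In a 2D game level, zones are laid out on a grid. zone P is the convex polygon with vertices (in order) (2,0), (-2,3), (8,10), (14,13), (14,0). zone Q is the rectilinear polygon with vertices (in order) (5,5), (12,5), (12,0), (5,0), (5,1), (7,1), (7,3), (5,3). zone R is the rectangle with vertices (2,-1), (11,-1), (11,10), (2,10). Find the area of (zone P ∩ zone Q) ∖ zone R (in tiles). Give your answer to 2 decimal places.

5.00

|zone P ∩ zone Q| = 31.
|(zone P ∩ zone Q) ∩ zone R| = 26.
|(zone P ∩ zone Q) ∖ zone R| = 31 − 26 = 5.00.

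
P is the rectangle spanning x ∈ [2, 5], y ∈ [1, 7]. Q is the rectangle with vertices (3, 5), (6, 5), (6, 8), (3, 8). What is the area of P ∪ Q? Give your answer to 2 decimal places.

By inclusion–exclusion:
Individual areas: |P| = 18, |Q| = 9.
|P∩Q|: x∈[3,5], y∈[5,7] → 2·2 = 4.
|P ∪ Q| = 27 − 4 = 23.00.

23.00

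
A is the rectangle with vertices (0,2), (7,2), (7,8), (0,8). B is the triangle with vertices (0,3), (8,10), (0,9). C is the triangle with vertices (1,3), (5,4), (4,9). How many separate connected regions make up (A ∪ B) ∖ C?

1

(A ∪ B) ∖ C is a single connected region.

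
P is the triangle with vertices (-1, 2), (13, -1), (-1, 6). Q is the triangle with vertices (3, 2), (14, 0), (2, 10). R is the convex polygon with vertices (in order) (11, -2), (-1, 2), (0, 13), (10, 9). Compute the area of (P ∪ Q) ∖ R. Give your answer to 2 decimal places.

4.99

|P ∪ Q| = 64.4476.
|(P ∪ Q) ∩ R| = 59.4564.
|(P ∪ Q) ∖ R| = 64.4476 − 59.4564 = 4.99.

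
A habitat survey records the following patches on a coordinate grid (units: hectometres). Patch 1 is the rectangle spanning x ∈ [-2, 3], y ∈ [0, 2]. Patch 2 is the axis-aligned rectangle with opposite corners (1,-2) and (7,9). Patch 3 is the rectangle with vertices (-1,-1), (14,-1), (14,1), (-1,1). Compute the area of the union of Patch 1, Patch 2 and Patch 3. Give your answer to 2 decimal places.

By inclusion–exclusion:
Individual areas: |Patch 1| = 10, |Patch 2| = 66, |Patch 3| = 30.
|Patch 1∩Patch 2|: x∈[1,3], y∈[0,2] → 2·2 = 4.
|Patch 1∩Patch 3|: x∈[-1,3], y∈[0,1] → 4·1 = 4.
|Patch 2∩Patch 3|: x∈[1,7], y∈[-1,1] → 6·2 = 12.
|Patch 1∩Patch 2∩Patch 3| = 2.
|Patch 1 ∪ Patch 2 ∪ Patch 3| = 106 − 20 + 2 = 88.00.

88.00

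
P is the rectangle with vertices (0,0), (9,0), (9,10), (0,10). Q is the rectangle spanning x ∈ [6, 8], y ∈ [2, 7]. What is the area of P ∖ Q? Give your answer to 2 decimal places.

|P∩Q|: x∈[6,8], y∈[2,7] → 2·5 = 10.
|P| = 90.
|P ∖ Q| = |P| − |P∩Q| = 90 − 10 = 80.00.

80.00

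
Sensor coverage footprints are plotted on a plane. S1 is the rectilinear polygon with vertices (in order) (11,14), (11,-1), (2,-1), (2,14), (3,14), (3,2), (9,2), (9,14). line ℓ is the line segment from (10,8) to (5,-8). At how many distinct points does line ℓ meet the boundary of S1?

The segment meets the boundary at (7.188,-1), (8.125,2), (9,4.8).

3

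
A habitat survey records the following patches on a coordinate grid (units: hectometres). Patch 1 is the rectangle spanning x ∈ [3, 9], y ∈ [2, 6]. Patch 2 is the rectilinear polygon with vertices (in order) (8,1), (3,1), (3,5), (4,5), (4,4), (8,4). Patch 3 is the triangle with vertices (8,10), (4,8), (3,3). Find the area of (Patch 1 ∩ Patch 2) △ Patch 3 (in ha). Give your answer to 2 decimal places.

|Patch 1 ∩ Patch 2| = 11.
|(Patch 1 ∩ Patch 2) ∩ Patch 3| = 0.9.
|(Patch 1 ∩ Patch 2) △ Patch 3| = 11 + 9 − 1.8 = 18.20.

18.20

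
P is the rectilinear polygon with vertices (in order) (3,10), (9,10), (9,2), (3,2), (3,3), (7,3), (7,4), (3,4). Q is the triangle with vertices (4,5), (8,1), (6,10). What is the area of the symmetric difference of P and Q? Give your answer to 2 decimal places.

33.78

|P| = 44, |Q| = 14, |P∩Q| = 12.1111.
|P △ Q| = |P| + |Q| − 2·|P∩Q| = 44 + 14 − 24.2222 = 33.78.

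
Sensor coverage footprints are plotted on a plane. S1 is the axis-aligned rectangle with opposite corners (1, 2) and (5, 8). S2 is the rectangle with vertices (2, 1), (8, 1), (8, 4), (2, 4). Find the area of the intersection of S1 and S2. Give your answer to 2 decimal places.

6.00

|S1∩S2|: x∈[2,5], y∈[2,4] → 3·2 = 6.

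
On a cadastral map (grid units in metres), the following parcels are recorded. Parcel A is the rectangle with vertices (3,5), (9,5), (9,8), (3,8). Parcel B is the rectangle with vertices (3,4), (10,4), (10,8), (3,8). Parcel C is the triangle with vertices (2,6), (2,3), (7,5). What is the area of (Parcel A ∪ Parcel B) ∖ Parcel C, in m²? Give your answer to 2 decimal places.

|Parcel A ∪ Parcel B| = 28.
|(Parcel A ∪ Parcel B) ∩ Parcel C| = 4.35.
|(Parcel A ∪ Parcel B) ∖ Parcel C| = 28 − 4.35 = 23.65.

23.65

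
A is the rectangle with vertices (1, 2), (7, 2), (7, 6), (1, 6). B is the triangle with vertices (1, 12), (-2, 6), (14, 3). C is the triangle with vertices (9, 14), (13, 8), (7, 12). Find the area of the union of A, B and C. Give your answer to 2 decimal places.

By inclusion–exclusion:
Individual areas: |A| = 24, |B| = 52.5, |C| = 10.
|A∩B| = 6.75.
|A∩C| = 0.
|B∩C| = 0.
|A∩B∩C| = 0.
|A ∪ B ∪ C| = 86.5 − 6.75 + 0 = 79.75.

79.75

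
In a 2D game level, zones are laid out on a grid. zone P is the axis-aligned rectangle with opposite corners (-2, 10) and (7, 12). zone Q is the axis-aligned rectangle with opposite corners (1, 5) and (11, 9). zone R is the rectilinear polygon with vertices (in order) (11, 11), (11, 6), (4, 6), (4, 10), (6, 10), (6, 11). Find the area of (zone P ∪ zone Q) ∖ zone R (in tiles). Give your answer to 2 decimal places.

|zone P ∪ zone Q| = 58.
|(zone P ∪ zone Q) ∩ zone R| = 22.
|(zone P ∪ zone Q) ∖ zone R| = 58 − 22 = 36.00.

36.00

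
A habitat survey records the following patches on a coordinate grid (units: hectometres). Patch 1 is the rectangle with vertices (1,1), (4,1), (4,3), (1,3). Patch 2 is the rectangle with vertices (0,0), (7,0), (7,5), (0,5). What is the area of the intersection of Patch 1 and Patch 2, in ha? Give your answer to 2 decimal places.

|Patch 1∩Patch 2|: x∈[1,4], y∈[1,3] → 3·2 = 6.

6.00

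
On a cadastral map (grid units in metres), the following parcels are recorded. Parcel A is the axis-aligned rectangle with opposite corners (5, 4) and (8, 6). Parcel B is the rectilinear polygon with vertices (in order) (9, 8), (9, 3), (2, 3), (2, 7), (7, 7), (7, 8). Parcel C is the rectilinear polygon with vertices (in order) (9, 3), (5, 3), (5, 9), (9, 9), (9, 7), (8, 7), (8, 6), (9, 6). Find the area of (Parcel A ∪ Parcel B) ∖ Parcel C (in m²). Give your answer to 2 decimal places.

|Parcel A ∪ Parcel B| = 30.
|(Parcel A ∪ Parcel B) ∩ Parcel C| = 17.
|(Parcel A ∪ Parcel B) ∖ Parcel C| = 30 − 17 = 13.00.

13.00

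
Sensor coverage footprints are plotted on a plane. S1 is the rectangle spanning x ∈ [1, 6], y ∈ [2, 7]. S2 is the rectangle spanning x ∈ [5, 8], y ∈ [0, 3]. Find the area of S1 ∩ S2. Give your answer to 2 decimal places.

|S1∩S2|: x∈[5,6], y∈[2,3] → 1·1 = 1.

1.00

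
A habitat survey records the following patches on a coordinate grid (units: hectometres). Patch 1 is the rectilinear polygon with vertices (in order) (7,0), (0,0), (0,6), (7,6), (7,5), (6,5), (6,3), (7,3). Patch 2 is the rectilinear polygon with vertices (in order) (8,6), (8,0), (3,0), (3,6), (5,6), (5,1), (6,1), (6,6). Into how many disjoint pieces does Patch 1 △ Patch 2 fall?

Patch 1 △ Patch 2 splits into 2 disjoint pieces (area 18, area 13).

2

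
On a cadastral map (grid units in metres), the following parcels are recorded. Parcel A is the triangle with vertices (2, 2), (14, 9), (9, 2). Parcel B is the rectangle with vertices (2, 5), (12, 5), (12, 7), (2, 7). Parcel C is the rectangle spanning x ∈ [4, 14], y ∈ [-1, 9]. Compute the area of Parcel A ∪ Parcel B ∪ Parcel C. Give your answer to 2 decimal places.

105.17

By inclusion–exclusion:
Individual areas: |Parcel A| = 24.5, |Parcel B| = 20, |Parcel C| = 100.
|Parcel A∩Parcel B| = 5.7714.
|Parcel A∩Parcel C| = 23.3333.
|Parcel B∩Parcel C|: x∈[4,12], y∈[5,7] → 8·2 = 16.
|Parcel A∩Parcel B∩Parcel C| = 5.7714.
|Parcel A ∪ Parcel B ∪ Parcel C| = 144.5 − 45.1048 + 5.7714 = 105.17.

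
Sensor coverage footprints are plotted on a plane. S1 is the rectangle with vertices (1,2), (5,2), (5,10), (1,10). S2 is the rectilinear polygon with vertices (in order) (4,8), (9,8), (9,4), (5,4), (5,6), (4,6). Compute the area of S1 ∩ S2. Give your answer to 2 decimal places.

2.00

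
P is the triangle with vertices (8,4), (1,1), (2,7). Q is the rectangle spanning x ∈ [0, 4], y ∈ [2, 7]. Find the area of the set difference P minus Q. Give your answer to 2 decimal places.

8.51

|P| = 19.5, |P∩Q| = 10.9881.
|P ∖ Q| = |P| − |P∩Q| = 19.5 − 10.9881 = 8.51.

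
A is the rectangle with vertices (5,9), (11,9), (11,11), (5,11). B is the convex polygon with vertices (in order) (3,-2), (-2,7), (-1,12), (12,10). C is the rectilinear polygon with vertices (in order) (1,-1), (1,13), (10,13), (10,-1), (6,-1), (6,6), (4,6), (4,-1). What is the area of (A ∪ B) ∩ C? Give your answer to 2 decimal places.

70.97

|A ∪ B| = 106.3269.
|(A ∪ B) ∩ C| = 70.97.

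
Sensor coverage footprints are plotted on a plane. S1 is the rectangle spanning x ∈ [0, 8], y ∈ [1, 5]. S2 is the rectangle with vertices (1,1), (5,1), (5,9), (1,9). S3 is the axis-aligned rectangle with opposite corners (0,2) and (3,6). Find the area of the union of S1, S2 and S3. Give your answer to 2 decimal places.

49.00

By inclusion–exclusion:
Individual areas: |S1| = 32, |S2| = 32, |S3| = 12.
|S1∩S2|: x∈[1,5], y∈[1,5] → 4·4 = 16.
|S1∩S3|: x∈[0,3], y∈[2,5] → 3·3 = 9.
|S2∩S3|: x∈[1,3], y∈[2,6] → 2·4 = 8.
|S1∩S2∩S3| = 6.
|S1 ∪ S2 ∪ S3| = 76 − 33 + 6 = 49.00.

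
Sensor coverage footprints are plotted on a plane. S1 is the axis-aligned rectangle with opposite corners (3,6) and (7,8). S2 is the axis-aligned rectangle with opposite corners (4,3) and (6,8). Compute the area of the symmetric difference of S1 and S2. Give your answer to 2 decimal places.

|S1∩S2|: x∈[4,6], y∈[6,8] → 2·2 = 4.
|S1 △ S2| = |S1| + |S2| − 2·|S1∩S2| = 8 + 10 − 8 = 10.00.

10.00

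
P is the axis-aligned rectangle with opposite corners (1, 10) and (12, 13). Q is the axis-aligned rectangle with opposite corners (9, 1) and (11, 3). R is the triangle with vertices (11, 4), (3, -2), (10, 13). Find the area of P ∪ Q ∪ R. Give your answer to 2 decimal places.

By inclusion–exclusion:
Individual areas: |P| = 33, |Q| = 4, |R| = 39.
|P∩Q| = 0 (no overlap).
|P∩R| = 2.6.
|Q∩R| = 0.1667.
|P∩Q∩R| = 0.
|P ∪ Q ∪ R| = 76 − 2.7667 + 0 = 73.23.

73.23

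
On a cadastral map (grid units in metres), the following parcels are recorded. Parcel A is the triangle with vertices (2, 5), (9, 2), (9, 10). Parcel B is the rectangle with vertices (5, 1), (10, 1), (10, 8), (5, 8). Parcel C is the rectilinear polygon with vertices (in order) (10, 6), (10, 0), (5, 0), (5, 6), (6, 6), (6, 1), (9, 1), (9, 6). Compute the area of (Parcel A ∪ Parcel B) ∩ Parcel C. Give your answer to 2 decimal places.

10.00

|Parcel A ∪ Parcel B| = 42.9429.
|(Parcel A ∪ Parcel B) ∩ Parcel C| = 10.00.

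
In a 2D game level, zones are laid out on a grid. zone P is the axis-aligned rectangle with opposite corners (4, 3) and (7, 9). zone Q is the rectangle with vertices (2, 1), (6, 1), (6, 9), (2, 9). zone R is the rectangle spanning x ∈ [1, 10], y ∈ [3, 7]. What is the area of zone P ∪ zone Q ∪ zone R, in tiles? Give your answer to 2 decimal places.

By inclusion–exclusion:
Individual areas: |zone P| = 18, |zone Q| = 32, |zone R| = 36.
|zone P∩zone Q|: x∈[4,6], y∈[3,9] → 2·6 = 12.
|zone P∩zone R|: x∈[4,7], y∈[3,7] → 3·4 = 12.
|zone Q∩zone R|: x∈[2,6], y∈[3,7] → 4·4 = 16.
|zone P∩zone Q∩zone R| = 8.
|zone P ∪ zone Q ∪ zone R| = 86 − 40 + 8 = 54.00.

54.00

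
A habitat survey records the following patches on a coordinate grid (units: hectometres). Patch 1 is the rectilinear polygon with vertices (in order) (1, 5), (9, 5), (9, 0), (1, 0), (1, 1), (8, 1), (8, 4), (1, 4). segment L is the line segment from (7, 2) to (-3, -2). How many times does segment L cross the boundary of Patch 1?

2

The segment meets the boundary at (2,0), (4.5,1).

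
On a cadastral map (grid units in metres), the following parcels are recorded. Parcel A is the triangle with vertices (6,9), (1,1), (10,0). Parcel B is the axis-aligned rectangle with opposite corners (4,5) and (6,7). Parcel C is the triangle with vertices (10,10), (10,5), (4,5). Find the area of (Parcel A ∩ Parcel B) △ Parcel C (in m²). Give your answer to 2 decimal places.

|Parcel A ∩ Parcel B| = 3.55.
|(Parcel A ∩ Parcel B) ∩ Parcel C| = 1.6667.
|(Parcel A ∩ Parcel B) △ Parcel C| = 3.55 + 15 − 3.3333 = 15.22.

15.22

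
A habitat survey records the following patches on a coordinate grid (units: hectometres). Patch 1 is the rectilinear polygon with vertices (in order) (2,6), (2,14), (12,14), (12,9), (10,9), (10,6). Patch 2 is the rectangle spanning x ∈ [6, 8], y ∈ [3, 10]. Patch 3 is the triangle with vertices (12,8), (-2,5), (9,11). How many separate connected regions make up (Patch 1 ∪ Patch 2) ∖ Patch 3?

(Patch 1 ∪ Patch 2) ∖ Patch 3 splits into 2 disjoint pieces (area 47.3636, area 11.7619).

2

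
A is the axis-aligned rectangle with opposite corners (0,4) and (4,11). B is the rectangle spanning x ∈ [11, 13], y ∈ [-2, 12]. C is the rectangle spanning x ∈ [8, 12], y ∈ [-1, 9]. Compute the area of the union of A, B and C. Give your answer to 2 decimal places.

86.00

By inclusion–exclusion:
Individual areas: |A| = 28, |B| = 28, |C| = 40.
|A∩B| = 0 (no overlap).
|A∩C| = 0 (no overlap).
|B∩C|: x∈[11,12], y∈[-1,9] → 1·10 = 10.
|A∩B∩C| = 0.
|A ∪ B ∪ C| = 96 − 10 + 0 = 86.00.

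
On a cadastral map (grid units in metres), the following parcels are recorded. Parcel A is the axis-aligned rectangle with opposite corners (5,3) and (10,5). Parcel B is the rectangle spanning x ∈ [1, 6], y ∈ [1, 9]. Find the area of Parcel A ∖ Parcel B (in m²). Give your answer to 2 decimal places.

|Parcel A∩Parcel B|: x∈[5,6], y∈[3,5] → 1·2 = 2.
|Parcel A| = 10.
|Parcel A ∖ Parcel B| = |Parcel A| − |Parcel A∩Parcel B| = 10 − 2 = 8.00.

8.00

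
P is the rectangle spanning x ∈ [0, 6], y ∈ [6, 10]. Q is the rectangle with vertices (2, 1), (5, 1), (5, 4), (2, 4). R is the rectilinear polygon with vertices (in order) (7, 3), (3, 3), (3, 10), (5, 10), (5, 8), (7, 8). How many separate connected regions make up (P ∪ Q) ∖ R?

(P ∪ Q) ∖ R splits into 3 disjoint pieces (area 2, area 12, area 7).

3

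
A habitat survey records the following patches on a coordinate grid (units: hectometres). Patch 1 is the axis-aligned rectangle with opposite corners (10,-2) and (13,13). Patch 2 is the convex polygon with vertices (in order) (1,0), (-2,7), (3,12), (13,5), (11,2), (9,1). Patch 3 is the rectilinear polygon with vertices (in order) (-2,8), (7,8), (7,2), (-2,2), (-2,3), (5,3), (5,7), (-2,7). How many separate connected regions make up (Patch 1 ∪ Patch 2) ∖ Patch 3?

(Patch 1 ∪ Patch 2) ∖ Patch 3 splits into 2 disjoint pieces (area 95.4571, area 24.5714).

2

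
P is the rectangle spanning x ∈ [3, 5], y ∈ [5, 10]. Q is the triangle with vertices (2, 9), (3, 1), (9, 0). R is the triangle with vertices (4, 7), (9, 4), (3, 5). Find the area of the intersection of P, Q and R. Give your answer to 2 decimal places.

The intersection is the polygon with vertices (3,5), (3.826,6.652), (5,5.143), (5,5).
By the shoelace formula its area is 1.74.

1.74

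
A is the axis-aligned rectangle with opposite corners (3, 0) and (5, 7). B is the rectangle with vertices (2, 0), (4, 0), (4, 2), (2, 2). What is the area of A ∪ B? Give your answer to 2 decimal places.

16.00

By inclusion–exclusion:
Individual areas: |A| = 14, |B| = 4.
|A∩B|: x∈[3,4], y∈[0,2] → 1·2 = 2.
|A ∪ B| = 18 − 2 = 16.00.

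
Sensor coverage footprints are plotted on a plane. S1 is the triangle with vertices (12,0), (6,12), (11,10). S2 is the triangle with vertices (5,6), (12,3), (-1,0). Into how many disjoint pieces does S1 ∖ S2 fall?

2

S1 ∖ S2 splits into 2 disjoint pieces (area 1.5774, area 21.6065).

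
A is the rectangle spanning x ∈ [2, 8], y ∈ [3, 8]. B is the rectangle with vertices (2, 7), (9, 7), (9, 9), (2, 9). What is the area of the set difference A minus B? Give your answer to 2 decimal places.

|A∩B|: x∈[2,8], y∈[7,8] → 6·1 = 6.
|A| = 30.
|A ∖ B| = |A| − |A∩B| = 30 − 6 = 24.00.

24.00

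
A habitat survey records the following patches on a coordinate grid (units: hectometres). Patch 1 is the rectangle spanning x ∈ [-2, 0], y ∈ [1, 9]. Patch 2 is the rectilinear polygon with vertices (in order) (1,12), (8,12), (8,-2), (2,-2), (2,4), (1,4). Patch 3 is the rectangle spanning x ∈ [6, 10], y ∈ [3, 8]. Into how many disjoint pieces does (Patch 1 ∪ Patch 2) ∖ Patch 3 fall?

(Patch 1 ∪ Patch 2) ∖ Patch 3 splits into 2 disjoint pieces (area 16, area 82).

2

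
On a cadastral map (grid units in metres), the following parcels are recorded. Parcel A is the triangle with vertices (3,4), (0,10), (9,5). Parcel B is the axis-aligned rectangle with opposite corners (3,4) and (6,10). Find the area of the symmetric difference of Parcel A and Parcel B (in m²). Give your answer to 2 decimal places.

|Parcel A| = 19.5, |Parcel B| = 18, |Parcel A∩Parcel B| = 9.75.
|Parcel A △ Parcel B| = |Parcel A| + |Parcel B| − 2·|Parcel A∩Parcel B| = 19.5 + 18 − 19.5 = 18.00.

18.00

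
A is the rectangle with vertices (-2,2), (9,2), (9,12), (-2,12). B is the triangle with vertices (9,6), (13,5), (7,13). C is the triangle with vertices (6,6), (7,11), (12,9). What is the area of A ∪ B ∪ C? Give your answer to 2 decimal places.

120.77

By inclusion–exclusion:
Individual areas: |A| = 110, |B| = 13, |C| = 13.5.
|A∩B| = 4.1012.
|A∩C| = 9.45.
|B∩C| = 4.7438.
|A∩B∩C| = 2.5639.
|A ∪ B ∪ C| = 136.5 − 18.295 + 2.5639 = 120.77.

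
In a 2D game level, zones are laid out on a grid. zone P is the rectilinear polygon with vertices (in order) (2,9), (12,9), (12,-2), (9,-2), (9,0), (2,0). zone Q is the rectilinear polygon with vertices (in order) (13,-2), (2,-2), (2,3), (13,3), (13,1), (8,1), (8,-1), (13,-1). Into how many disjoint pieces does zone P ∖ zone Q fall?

2

zone P ∖ zone Q splits into 2 disjoint pieces (area 60, area 7).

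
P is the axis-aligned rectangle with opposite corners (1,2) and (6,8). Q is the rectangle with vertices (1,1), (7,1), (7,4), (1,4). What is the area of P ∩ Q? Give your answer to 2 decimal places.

10.00

|P∩Q|: x∈[1,6], y∈[2,4] → 5·2 = 10.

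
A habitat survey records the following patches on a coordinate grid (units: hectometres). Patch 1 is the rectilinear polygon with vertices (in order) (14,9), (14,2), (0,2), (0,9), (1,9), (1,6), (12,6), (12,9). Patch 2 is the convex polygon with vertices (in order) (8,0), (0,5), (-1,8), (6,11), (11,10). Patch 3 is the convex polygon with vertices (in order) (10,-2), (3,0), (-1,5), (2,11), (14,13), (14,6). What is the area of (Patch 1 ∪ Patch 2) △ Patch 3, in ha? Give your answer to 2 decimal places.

61.82

|Patch 1 ∪ Patch 2| = 110.2571.
|(Patch 1 ∪ Patch 2) ∩ Patch 3| = 102.7179.
|(Patch 1 ∪ Patch 2) △ Patch 3| = 110.2571 + 157 − 205.4357 = 61.82.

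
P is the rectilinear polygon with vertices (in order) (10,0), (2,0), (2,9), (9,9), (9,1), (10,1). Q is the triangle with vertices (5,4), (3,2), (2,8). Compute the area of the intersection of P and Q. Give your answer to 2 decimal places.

7.00

The intersection is the polygon with vertices (3,2), (2,8), (5,4).
By the shoelace formula its area is 7.00.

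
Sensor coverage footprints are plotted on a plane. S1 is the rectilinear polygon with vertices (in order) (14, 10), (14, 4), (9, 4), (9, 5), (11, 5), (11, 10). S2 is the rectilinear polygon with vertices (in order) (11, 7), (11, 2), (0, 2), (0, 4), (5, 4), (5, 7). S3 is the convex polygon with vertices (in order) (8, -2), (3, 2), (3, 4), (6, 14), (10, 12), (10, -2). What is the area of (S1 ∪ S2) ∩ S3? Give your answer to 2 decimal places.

The region (S1 ∪ S2) ∩ S3 is the polygon with vertices (3,2), (3,4), (5,4), (5,7), (10,7), (10,2).
By the shoelace formula its area is 29.00.

29.00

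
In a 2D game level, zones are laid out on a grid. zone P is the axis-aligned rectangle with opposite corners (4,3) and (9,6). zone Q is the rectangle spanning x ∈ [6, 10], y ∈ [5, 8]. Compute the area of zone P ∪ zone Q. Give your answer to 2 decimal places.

24.00

By inclusion–exclusion:
Individual areas: |zone P| = 15, |zone Q| = 12.
|zone P∩zone Q|: x∈[6,9], y∈[5,6] → 3·1 = 3.
|zone P ∪ zone Q| = 27 − 3 = 24.00.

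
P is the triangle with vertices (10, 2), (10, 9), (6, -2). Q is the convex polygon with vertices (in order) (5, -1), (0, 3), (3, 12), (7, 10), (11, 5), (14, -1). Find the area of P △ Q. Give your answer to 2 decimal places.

|P| = 14, |Q| = 106.5, |P∩Q| = 12.7365.
|P △ Q| = |P| + |Q| − 2·|P∩Q| = 14 + 106.5 − 25.473 = 95.03.

95.03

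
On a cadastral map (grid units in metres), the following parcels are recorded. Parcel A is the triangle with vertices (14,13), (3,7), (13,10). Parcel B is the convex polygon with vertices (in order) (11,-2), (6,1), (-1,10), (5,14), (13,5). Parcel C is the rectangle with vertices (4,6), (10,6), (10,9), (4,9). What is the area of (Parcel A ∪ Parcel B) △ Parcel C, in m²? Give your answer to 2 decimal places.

100.42

|Parcel A ∪ Parcel B| = 118.0886.
|(Parcel A ∪ Parcel B) ∩ Parcel C| = 17.8322.
|(Parcel A ∪ Parcel B) △ Parcel C| = 118.0886 + 18 − 35.6645 = 100.42.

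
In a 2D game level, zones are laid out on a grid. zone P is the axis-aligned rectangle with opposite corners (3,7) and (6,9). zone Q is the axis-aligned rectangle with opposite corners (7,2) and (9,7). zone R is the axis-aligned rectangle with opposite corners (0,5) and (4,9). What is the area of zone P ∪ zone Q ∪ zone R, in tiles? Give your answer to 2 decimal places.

30.00

By inclusion–exclusion:
Individual areas: |zone P| = 6, |zone Q| = 10, |zone R| = 16.
|zone P∩zone Q| = 0 (no overlap).
|zone P∩zone R|: x∈[3,4], y∈[7,9] → 1·2 = 2.
|zone Q∩zone R| = 0 (no overlap).
|zone P∩zone Q∩zone R| = 0.
|zone P ∪ zone Q ∪ zone R| = 32 − 2 + 0 = 30.00.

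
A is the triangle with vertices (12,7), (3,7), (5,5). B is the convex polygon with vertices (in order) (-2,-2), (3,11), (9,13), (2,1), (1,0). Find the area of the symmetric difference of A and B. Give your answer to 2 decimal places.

53.05

|A| = 9, |B| = 48, |A∩B| = 1.9737.
|A △ B| = |A| + |B| − 2·|A∩B| = 9 + 48 − 3.9474 = 53.05.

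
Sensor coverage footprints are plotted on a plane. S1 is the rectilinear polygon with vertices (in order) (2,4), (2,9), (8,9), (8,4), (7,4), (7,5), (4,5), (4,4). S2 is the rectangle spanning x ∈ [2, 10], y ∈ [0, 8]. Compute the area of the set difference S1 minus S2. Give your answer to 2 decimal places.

|S1| = 27, |S1∩S2| = 21.
|S1 ∖ S2| = |S1| − |S1∩S2| = 27 − 21 = 6.00.

6.00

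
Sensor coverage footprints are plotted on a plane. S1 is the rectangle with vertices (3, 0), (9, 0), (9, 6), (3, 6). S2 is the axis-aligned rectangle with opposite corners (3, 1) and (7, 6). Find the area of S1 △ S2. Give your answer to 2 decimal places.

16.00

|S1∩S2|: x∈[3,7], y∈[1,6] → 4·5 = 20.
|S1 △ S2| = |S1| + |S2| − 2·|S1∩S2| = 36 + 20 − 40 = 16.00.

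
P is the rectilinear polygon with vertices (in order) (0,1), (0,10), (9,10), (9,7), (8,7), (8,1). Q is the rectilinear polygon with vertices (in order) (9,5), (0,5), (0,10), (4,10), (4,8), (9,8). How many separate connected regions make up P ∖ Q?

P ∖ Q splits into 2 disjoint pieces (area 32, area 10).

2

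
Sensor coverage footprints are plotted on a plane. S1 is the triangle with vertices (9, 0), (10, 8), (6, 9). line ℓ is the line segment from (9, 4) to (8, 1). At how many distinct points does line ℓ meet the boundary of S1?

1

The segment meets the boundary at (8.333,2).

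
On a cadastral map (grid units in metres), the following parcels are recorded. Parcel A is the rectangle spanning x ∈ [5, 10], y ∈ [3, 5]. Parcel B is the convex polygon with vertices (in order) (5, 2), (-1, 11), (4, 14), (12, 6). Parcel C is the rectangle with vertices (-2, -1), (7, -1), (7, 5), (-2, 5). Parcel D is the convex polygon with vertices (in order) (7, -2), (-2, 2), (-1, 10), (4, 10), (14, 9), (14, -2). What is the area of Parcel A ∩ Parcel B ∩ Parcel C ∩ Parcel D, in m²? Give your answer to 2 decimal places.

The intersection is the polygon with vertices (7,5), (7,3.143), (6.75,3), (5,3), (5,5).
By the shoelace formula its area is 3.98.

3.98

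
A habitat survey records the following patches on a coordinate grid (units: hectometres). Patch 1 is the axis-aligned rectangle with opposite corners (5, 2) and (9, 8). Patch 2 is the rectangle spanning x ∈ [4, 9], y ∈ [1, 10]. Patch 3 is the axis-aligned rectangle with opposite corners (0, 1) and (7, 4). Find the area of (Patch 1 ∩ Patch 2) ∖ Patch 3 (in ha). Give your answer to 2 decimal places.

|Patch 1 ∩ Patch 2| = 24.
|(Patch 1 ∩ Patch 2) ∩ Patch 3| = 4.
|(Patch 1 ∩ Patch 2) ∖ Patch 3| = 24 − 4 = 20.00.

20.00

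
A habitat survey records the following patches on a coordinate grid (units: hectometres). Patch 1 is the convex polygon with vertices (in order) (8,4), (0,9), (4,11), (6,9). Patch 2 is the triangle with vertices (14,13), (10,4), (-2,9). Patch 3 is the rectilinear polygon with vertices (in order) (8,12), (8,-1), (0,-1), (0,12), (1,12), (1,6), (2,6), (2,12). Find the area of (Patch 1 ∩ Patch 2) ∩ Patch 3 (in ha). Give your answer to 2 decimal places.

|Patch 1 ∩ Patch 2| = 18.9.
|(Patch 1 ∩ Patch 2) ∩ Patch 3| = 17.21.

17.21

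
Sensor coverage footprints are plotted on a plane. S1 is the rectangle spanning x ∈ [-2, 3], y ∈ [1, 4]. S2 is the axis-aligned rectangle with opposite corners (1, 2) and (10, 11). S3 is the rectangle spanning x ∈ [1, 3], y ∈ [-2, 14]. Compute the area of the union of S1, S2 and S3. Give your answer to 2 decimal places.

104.00

By inclusion–exclusion:
Individual areas: |S1| = 15, |S2| = 81, |S3| = 32.
|S1∩S2|: x∈[1,3], y∈[2,4] → 2·2 = 4.
|S1∩S3|: x∈[1,3], y∈[1,4] → 2·3 = 6.
|S2∩S3|: x∈[1,3], y∈[2,11] → 2·9 = 18.
|S1∩S2∩S3| = 4.
|S1 ∪ S2 ∪ S3| = 128 − 28 + 4 = 104.00.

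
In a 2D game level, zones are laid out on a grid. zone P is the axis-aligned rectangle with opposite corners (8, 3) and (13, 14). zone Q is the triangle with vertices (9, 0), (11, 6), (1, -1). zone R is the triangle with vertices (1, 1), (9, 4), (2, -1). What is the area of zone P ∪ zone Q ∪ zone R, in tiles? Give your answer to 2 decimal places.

By inclusion–exclusion:
Individual areas: |zone P| = 55, |zone Q| = 23, |zone R| = 9.5.
|zone P∩zone Q| = 4.35.
|zone P∩zone R| = 0.1696.
|zone Q∩zone R| = 4.07.
|zone P∩zone Q∩zone R| = 0.1696.
|zone P ∪ zone Q ∪ zone R| = 87.5 − 8.5896 + 0.1696 = 79.08.

79.08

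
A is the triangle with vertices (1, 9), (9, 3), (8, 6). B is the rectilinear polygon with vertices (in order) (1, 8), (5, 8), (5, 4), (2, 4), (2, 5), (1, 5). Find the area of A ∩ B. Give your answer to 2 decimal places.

The intersection is the polygon with vertices (2.333,8), (3.333,8), (5,7.286), (5,6).
By the shoelace formula its area is 2.07.

2.07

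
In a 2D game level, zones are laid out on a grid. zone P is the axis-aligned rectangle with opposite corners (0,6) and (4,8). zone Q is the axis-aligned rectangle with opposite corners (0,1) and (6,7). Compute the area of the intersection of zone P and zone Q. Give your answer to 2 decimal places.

4.00

|zone P∩zone Q|: x∈[0,4], y∈[6,7] → 4·1 = 4.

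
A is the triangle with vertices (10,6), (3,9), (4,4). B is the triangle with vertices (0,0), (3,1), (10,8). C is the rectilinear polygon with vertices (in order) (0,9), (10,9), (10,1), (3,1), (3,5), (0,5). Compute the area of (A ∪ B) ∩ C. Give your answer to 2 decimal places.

19.84

|A ∪ B| = 21.9422.
|(A ∪ B) ∩ C| = 19.84.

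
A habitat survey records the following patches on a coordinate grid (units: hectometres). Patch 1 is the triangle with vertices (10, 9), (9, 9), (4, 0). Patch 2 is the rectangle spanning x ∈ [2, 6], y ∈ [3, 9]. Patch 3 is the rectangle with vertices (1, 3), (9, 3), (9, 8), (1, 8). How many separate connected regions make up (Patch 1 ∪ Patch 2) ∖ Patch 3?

3

(Patch 1 ∪ Patch 2) ∖ Patch 3 splits into 3 disjoint pieces (area 1.0278, area 0.5, area 4).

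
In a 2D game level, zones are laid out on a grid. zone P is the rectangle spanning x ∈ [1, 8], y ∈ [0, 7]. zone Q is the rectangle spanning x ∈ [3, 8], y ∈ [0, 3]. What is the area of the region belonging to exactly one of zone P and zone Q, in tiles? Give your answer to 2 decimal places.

34.00

|zone P∩zone Q|: x∈[3,8], y∈[0,3] → 5·3 = 15.
|zone P △ zone Q| = |zone P| + |zone Q| − 2·|zone P∩zone Q| = 49 + 15 − 30 = 34.00.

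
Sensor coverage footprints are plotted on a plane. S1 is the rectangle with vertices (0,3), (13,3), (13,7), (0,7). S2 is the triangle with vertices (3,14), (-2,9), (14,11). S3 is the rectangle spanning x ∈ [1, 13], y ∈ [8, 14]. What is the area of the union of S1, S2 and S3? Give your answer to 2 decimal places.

By inclusion–exclusion:
Individual areas: |S1| = 52, |S2| = 35, |S3| = 72.
|S1∩S2| = 0.
|S1∩S3| = 0 (no overlap).
|S2∩S3| = 30.8636.
|S1∩S2∩S3| = 0.
|S1 ∪ S2 ∪ S3| = 159 − 30.8636 + 0 = 128.14.

128.14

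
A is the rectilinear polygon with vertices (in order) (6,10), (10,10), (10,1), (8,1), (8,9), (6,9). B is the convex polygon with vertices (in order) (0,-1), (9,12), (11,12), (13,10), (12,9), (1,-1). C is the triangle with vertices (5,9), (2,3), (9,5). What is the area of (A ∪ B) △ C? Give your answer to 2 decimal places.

|A ∪ B| = 54.8147.
|(A ∪ B) ∩ C| = 10.7829.
|(A ∪ B) △ C| = 54.8147 + 18 − 21.5658 = 51.25.

51.25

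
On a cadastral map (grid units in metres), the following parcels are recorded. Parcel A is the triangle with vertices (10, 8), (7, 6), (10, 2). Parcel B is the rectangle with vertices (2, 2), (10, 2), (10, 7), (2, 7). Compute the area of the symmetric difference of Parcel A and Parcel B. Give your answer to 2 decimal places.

|Parcel A| = 9, |Parcel B| = 40, |Parcel A∩Parcel B| = 8.25.
|Parcel A △ Parcel B| = |Parcel A| + |Parcel B| − 2·|Parcel A∩Parcel B| = 9 + 40 − 16.5 = 32.50.

32.50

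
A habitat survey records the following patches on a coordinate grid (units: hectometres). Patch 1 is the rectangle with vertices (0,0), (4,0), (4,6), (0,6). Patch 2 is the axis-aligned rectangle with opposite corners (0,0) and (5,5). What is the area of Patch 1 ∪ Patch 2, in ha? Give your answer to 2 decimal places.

29.00

By inclusion–exclusion:
Individual areas: |Patch 1| = 24, |Patch 2| = 25.
|Patch 1∩Patch 2|: x∈[0,4], y∈[0,5] → 4·5 = 20.
|Patch 1 ∪ Patch 2| = 49 − 20 = 29.00.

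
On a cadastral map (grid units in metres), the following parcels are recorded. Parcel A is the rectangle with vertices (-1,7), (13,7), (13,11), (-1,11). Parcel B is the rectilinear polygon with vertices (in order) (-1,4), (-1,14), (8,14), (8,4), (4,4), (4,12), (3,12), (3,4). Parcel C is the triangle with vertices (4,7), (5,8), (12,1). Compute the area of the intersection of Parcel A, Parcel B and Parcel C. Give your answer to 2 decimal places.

1.00

The intersection is the polygon with vertices (4,7), (5,8), (6,7).
By the shoelace formula its area is 1.00.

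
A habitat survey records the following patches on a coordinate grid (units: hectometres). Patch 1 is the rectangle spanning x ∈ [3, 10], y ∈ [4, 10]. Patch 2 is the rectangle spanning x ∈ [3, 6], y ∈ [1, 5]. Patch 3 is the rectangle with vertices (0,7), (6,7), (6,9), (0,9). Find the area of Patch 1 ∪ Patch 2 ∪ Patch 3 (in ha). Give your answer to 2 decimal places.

By inclusion–exclusion:
Individual areas: |Patch 1| = 42, |Patch 2| = 12, |Patch 3| = 12.
|Patch 1∩Patch 2|: x∈[3,6], y∈[4,5] → 3·1 = 3.
|Patch 1∩Patch 3|: x∈[3,6], y∈[7,9] → 3·2 = 6.
|Patch 2∩Patch 3| = 0 (no overlap).
|Patch 1∩Patch 2∩Patch 3| = 0.
|Patch 1 ∪ Patch 2 ∪ Patch 3| = 66 − 9 + 0 = 57.00.

57.00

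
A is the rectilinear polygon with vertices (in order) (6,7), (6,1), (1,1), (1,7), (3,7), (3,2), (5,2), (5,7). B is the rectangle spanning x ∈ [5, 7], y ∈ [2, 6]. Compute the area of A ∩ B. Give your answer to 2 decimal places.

4.00

The intersection is the polygon with vertices (6,2), (5,2), (5,6), (6,6).
By the shoelace formula its area is 4.00.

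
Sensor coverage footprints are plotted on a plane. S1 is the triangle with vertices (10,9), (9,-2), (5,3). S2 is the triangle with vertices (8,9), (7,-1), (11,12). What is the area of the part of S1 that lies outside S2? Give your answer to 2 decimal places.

17.01

|S1| = 24.5, |S1∩S2| = 7.4937.
|S1 ∖ S2| = |S1| − |S1∩S2| = 24.5 − 7.4937 = 17.01.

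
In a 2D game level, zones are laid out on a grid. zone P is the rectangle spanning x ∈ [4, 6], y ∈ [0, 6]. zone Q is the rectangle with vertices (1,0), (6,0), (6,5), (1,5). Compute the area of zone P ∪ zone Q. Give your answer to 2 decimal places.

By inclusion–exclusion:
Individual areas: |zone P| = 12, |zone Q| = 25.
|zone P∩zone Q|: x∈[4,6], y∈[0,5] → 2·5 = 10.
|zone P ∪ zone Q| = 37 − 10 = 27.00.

27.00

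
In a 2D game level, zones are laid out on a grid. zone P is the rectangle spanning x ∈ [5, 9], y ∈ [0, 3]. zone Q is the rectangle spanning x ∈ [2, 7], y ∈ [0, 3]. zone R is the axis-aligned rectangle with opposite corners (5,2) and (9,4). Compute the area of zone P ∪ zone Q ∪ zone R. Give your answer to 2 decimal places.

25.00

By inclusion–exclusion:
Individual areas: |zone P| = 12, |zone Q| = 15, |zone R| = 8.
|zone P∩zone Q|: x∈[5,7], y∈[0,3] → 2·3 = 6.
|zone P∩zone R|: x∈[5,9], y∈[2,3] → 4·1 = 4.
|zone Q∩zone R|: x∈[5,7], y∈[2,3] → 2·1 = 2.
|zone P∩zone Q∩zone R| = 2.
|zone P ∪ zone Q ∪ zone R| = 35 − 12 + 2 = 25.00.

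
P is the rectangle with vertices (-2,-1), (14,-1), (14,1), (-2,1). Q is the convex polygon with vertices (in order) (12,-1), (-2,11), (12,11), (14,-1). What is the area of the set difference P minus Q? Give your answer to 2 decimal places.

26.00

|P| = 32, |P∩Q| = 6.
|P ∖ Q| = |P| − |P∩Q| = 32 − 6 = 26.00.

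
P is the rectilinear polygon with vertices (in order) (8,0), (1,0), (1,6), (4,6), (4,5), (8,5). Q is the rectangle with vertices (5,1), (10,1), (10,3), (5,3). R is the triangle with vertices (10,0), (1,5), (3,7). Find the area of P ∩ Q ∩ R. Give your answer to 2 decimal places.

The intersection is the polygon with vertices (5,3), (7,3), (8,2), (8,1.111), (5,2.778).
By the shoelace formula its area is 2.67.

2.67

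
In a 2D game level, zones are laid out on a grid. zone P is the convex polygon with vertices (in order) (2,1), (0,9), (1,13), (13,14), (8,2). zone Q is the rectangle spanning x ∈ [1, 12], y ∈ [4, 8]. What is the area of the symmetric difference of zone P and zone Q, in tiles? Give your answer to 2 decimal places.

88.92

|zone P| = 114, |zone Q| = 44, |zone P∩zone Q| = 34.5417.
|zone P △ zone Q| = |zone P| + |zone Q| − 2·|zone P∩zone Q| = 114 + 44 − 69.0833 = 88.92.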